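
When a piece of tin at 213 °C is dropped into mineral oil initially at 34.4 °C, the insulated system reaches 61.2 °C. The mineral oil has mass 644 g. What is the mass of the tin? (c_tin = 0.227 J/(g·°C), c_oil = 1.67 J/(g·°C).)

Setting the total heat transfer to zero:
m×0.227×(61.2 − 213) + 644×1.67×(61.2 − 34.4) = 0
-34.46 m = -28823
m = -28823/-34.46 ≈ 836.4 g

m ≈ 836 g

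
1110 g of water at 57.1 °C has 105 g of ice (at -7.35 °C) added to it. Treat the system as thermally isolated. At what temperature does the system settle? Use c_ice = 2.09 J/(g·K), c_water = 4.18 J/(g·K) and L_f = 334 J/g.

Energy conservation, ΣQ = 0:
ice -7.35→0 °C: 105·2.09·7.35 = 1613
  melt ice: 105·334 = 35070
  meltwater 0→T: 105·4.18·T = 438.9 T
  water cools: 1110·4.18·(T − 57.1) = 4639.8(T − 57.1)
5078.7 T = 264933 − 36683 = 228250
T ≈ 44.94 °C (positive, so assuming full melt was valid).

T_f ≈ 44.9 °C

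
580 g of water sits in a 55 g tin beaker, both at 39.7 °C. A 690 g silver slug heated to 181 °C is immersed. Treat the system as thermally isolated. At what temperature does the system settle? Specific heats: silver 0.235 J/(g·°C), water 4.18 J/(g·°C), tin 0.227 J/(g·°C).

T_f ≈ 48.5 °C

Let T be the final temperature. ΣQ_i = 0:
690×0.235×(T − 181) + 580×4.18×(T − 39.7) + 55×0.227×(T − 39.7) = 0
162.15(T − 181) + 2424.4(T − 39.7) + 12.49(T − 39.7) = 0
(162.15 + 2424.4 + 12.49) T = 162.15×181 + 2424.4×39.7 + 12.49×39.7
T = 126093/2599 ≈ 48.52 °C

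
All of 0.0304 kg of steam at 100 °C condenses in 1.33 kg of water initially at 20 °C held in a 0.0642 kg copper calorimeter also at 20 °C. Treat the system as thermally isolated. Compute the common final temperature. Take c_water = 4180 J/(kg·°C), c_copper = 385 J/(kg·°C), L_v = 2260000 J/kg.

Energy balance with sensible and latent terms:
latent heat released on condensation: 0.0304·2260000 = 68704; condensate cools 100→T: 0.0304·4180·(T − 100) = 127.07(T − 100); original water: 5559.4(T − 20); cup: 24.72(T − 20)
5711.2 T = 68704 + 12707 + 111682 = 193094
T ≈ 33.81 °C — below 100 °C, confirming all the steam condensed.

T_f ≈ 33.8 °C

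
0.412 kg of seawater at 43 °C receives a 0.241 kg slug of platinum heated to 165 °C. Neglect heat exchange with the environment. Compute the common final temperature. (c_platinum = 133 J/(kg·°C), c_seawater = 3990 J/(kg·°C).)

T_f ≈ 45.3 °C

T_f is the heat-capacity-weighted average of the initial temperatures:
T_f = (32.05×165 + 1643.9×43) / (32.05 + 1643.9)
    = 75976 / 1675.9 ≈ 45.33 °C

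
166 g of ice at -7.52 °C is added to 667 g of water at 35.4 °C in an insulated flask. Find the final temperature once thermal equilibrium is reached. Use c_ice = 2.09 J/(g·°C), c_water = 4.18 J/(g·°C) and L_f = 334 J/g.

Energy conservation, ΣQ = 0:
warm ice to 0 °C: 166×2.09×(0 − (-7.52)) = 2609
  fusion: m_ice L_f = 166×334 = 55444
  meltwater 0→T: 166×4.18×T = 693.88 T
  water cools: 667×4.18×(T − 35.4) = 2788.1(T − 35.4)
3481.9 T = 98697 − 58053 = 40644
T ≈ 11.67 °C. Since T > 0 °C, the all-ice-melts assumption holds.

T_f ≈ 11.7 °C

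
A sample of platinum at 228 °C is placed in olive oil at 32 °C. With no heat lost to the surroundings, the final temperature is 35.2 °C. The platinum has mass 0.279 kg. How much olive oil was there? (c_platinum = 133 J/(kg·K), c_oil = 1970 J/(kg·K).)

|Q_platinum| = |Q_oil|:
0.279×133×(228 − 35.2) = m×1970×(35.2 − 32)
6304 m = 7154.2  ⇒  m ≈ 1.135 kg

m ≈ 1.13 kg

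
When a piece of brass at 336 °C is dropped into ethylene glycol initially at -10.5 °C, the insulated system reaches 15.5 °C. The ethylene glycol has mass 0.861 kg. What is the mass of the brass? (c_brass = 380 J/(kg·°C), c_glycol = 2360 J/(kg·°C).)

m ≈ 0.434 kg

Heat lost by the brass = heat gained by the glycol:
m×380×(336 − 15.5) = 0.861×2360×(15.5 − (-10.5))
121790 m = 52831  ⇒  m ≈ 0.4338 kg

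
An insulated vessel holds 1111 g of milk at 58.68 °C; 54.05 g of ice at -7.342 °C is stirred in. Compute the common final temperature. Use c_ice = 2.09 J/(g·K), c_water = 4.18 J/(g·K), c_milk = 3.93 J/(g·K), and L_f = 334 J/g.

Net heat exchanged in the isolated system is zero:
ice -7.342→0 °C: 54.05·2.09·7.342 = 829.39; latent heat to melt: 54.05·334 = 18053; warm the meltwater: 225.93 T; milk cools: 1111·3.93·(T − 58.68) = 4366.2(T − 58.68)
4592.2 T = 256210 − 18882 = 237328
T ≈ 51.68 °C (positive, so assuming full melt was valid).

T_f ≈ 51.7 °C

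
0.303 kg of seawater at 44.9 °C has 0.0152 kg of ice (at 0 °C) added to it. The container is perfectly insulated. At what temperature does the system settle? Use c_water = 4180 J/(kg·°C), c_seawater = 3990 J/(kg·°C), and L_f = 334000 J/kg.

T_f ≈ 38.7 °C

Conservation of energy gives ΣQ = 0:
melt ice: 0.0152·334000 = 5076.8; meltwater 0→T: 0.0152·4180·T = 63.54 T; seawater: 1209(T − 44.9)
1272.5 T = 54283 − 5076.8 = 49206
T ≈ 38.67 °C (positive, so assuming full melt was valid).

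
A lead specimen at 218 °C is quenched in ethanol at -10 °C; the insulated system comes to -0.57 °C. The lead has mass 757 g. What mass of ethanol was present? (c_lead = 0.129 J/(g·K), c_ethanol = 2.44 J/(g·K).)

m ≈ 928 g

Heat lost by the lead = heat gained by the ethanol:
757·0.129·(218 − -0.57) = m·2.44·(-0.57 − (-10))
23.01 m = 21344  ⇒  m ≈ 927.6 g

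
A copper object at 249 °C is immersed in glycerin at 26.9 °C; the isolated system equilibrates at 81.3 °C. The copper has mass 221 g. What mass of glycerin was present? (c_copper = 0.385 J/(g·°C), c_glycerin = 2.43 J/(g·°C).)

|Q_copper| = |Q_glycerin|:
221·0.385·(249 − 81.3) = m·2.43·(81.3 − 26.9)
132.19 m = 14269  ⇒  m ≈ 107.9 g

m ≈ 108 g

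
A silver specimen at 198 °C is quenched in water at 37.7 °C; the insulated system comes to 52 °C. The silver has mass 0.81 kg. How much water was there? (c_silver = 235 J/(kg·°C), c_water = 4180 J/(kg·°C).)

Heat lost by the silver = heat gained by the water:
0.81·235·(198 − 52) = m·4180·(52 − 37.7)
59774 m = 27791  ⇒  m ≈ 0.4649 kg

m ≈ 0.465 kg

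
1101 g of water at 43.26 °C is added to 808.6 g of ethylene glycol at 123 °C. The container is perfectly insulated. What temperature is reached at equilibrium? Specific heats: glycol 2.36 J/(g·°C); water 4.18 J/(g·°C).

T_f ≈ 66.6 °C

Heat gained plus heat lost sum to zero:
808.6·2.36·(T − 123) + 1101·4.18·(T − 43.26) = 0
1908.3(T − 123) + 4602.2(T − 43.26) = 0
6510.5 T = 433811
T ≈ 66.63 °C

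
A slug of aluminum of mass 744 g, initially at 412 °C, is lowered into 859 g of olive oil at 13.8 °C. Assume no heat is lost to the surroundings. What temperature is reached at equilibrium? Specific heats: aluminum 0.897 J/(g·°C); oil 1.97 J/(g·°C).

T_f ≈ 126.4 °C

T_f is the heat-capacity-weighted average of the initial temperatures:
T_f = (667.37·412 + 1692.2·13.8) / (667.37 + 1692.2)
    = 298308 / 2359.6 ≈ 126.42 °C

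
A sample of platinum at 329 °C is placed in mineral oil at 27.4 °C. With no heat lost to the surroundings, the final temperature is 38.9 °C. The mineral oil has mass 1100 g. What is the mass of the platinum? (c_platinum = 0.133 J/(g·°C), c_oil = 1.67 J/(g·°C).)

Conservation of energy gives ΣQ = 0:
m×0.133×(38.9 − 329) + 1100×1.67×(38.9 − 27.4) = 0
-38.58 m = -21126
m = -21126/-38.58 ≈ 547.5 g

m ≈ 548 g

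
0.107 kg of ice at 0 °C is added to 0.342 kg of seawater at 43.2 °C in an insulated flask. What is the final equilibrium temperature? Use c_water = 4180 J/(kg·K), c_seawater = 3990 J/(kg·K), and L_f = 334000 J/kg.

T_f ≈ 12.8 °C

Heat gained plus heat lost sum to zero:
melt ice: 0.107·334000 = 35738
  warm the meltwater: 447.26 T
  seawater: 1364.6(T − 43.2)
1811.8 T = 58950 − 35738 = 23212
T ≈ 12.81 °C (positive, so assuming full melt was valid).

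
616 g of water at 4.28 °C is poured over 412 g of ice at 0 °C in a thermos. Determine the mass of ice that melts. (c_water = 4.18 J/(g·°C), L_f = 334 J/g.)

Water can give up m c ΔT = 616×4.18×4.28 = 11020 J before reaching 0 °C.
Melting all 412 g of ice would need 412×334 = 137608 J.
Since 11020 < 137608 J, not all the ice melts; equilibrium is at 0 °C.
Mass melted = 11020/334 ≈ 33 g.

m_melted ≈ 33 g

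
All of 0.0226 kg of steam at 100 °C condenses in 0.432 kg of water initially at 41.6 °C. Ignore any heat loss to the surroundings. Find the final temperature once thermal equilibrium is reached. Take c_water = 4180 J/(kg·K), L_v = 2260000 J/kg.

T_f ≈ 71.4 °C

Heat gained plus heat lost sum to zero:
condense steam: −0.0226·2260000 = −51076; condensate cools 100→T: 0.0226·4180·(T − 100) = 94.47(T − 100); water warms: 0.432·4180·(T − 41.6) = 1805.8(T − 41.6)
1900.2 T = 51076 + 9446.8 + 75120 = 135642
T ≈ 71.38 °C — below 100 °C, confirming all the steam condensed.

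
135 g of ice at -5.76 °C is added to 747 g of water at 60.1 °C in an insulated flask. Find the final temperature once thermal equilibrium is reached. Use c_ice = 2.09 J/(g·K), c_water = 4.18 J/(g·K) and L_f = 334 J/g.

Conservation of energy gives ΣQ = 0:
ice -5.76→0 °C: 135·2.09·5.76 = 1625.2; melt ice: 135·334 = 45090; warm the meltwater: 564.3 T; water: 3122.5(T − 60.1)
3686.8 T = 187660 − 46715 = 140945
T ≈ 38.23 °C (positive, so assuming full melt was valid).

T_f ≈ 38.2 °C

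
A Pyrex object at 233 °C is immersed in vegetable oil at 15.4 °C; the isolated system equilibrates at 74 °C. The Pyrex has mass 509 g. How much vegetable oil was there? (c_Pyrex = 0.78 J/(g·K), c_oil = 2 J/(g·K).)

m ≈ 539 g

Heat gained plus heat lost sum to zero:
509·0.78·(74 − 233) + m·2·(74 − 15.4) = 0
117.2 m = 63126
m = 63126/117.2 ≈ 538.6 g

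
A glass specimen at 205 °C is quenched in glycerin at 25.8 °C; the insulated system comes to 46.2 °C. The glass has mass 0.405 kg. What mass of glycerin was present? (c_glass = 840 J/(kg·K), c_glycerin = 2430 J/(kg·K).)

m ≈ 1.09 kg

Let T be the final temperature. ΣQ_i = 0:
0.405·840·(46.2 − 205) + m·2430·(46.2 − 25.8) = 0
49572 m = 54024
m = 54024/49572 ≈ 1.09 kg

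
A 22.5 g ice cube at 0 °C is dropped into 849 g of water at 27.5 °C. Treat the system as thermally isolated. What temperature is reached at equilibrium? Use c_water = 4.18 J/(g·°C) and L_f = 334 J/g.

Energy balance with sensible and latent terms:
melt ice: 22.5×334 = 7515; meltwater 0→T: 22.5×4.18×T = 94.05 T; water cools: 849×4.18×(T − 27.5) = 3548.8(T − 27.5)
3642.9 T = 97593 − 7515 = 90078
T ≈ 24.73 °C (positive, so assuming full melt was valid).

T_f ≈ 24.7 °C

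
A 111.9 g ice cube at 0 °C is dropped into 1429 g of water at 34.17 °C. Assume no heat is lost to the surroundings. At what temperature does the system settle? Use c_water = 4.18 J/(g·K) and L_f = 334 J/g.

T_f ≈ 25.9 °C

Heat gained plus heat lost sum to zero:
latent heat to melt: 111.9×334 = 37375; meltwater 0→T: 111.9×4.18×T = 467.74 T; water cools: 1429×4.18×(T − 34.17) = 5973.2(T − 34.17)
6441 T = 204105 − 37375 = 166730
T ≈ 25.89 °C. Since T > 0 °C, the all-ice-melts assumption holds.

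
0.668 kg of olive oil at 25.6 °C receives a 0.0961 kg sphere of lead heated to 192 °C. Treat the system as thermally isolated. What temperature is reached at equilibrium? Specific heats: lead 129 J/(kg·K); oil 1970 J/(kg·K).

Energy conservation, ΣQ = 0:
0.0961·129·(T − 192) + 0.668·1970·(T − 25.6) = 0
12.4(T − 192) + 1316(T − 25.6) = 0
1328.4 T = 36069
T = 36069/1328.4 ≈ 27.15 °C

T_f ≈ 27.2 °C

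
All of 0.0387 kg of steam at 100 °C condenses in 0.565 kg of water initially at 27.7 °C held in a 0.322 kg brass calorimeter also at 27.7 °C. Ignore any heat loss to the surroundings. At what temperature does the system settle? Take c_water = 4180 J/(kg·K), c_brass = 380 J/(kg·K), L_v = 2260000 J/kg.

T_f ≈ 65.2 °C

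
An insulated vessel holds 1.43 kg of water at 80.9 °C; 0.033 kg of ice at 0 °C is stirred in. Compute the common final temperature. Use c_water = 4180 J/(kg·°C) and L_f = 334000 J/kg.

T_f ≈ 77.3 °C

Energy conservation, ΣQ = 0:
fusion: m_ice L_f = 0.033×334000 = 11022
  warm the meltwater: 137.94 T
  water cools: 1.43×4180×(T − 80.9) = 5977.4(T − 80.9)
6115.3 T = 483572 − 11022 = 472550
T ≈ 77.27 °C. Since T > 0 °C, the all-ice-melts assumption holds.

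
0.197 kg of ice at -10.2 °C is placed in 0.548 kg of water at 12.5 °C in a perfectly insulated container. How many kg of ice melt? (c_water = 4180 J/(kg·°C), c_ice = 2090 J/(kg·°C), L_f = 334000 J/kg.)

Water can give up m c ΔT = 0.548×4180×12.5 = 28633 J before reaching 0 °C.
Of that, 0.197×2090×10.2 = 4199.6 J goes to bring the ice to 0 °C, leaving 24433 J.
To melt every bit of ice: 0.197×334000 = 65798 J.
Since 24433 < 65798 J, not all the ice melts; equilibrium is at 0 °C.
m_melt = 24433 / L_f = 0.07315 kg.

m_melted ≈ 0.0732 kg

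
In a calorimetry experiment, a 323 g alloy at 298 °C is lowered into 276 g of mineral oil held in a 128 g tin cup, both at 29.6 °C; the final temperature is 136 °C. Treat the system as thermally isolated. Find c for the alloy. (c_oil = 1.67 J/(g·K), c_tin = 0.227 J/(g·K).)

c ≈ 0.996 J/(g·K)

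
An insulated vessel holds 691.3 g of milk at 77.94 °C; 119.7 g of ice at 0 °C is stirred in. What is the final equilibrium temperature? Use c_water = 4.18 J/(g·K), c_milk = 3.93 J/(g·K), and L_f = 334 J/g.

T_f ≈ 53.4 °C

Conservation of energy gives ΣQ = 0:
melt ice: 119.7×334 = 39980
  warm the meltwater: 500.35 T
  milk: 2716.8(T − 77.94)
3217.2 T = 211748 − 39980 = 171768
T ≈ 53.39 °C (positive, so assuming full melt was valid).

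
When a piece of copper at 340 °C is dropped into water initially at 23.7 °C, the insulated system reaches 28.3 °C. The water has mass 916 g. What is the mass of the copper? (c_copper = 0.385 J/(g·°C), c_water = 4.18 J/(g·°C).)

Conservation of energy gives ΣQ = 0:
m×0.385×(28.3 − 340) + 916×4.18×(28.3 − 23.7) = 0
-120 m = -17613
m = -17613/-120 ≈ 146.8 g

m ≈ 147 g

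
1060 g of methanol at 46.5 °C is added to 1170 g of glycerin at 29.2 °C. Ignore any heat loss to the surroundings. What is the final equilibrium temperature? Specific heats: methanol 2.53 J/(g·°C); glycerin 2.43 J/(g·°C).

Setting the total heat transfer to zero:
1060·2.53·(T − 46.5) + 1170·2.43·(T − 29.2) = 0
5524.9 T = 207722
T = 207722 / 5524.9 = 37.6 °C

T_f ≈ 37.6 °C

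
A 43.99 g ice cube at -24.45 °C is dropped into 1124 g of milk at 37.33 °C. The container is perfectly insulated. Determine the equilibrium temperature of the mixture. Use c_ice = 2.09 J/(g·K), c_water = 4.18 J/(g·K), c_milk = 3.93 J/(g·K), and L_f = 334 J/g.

T_f ≈ 32.2 °C

Conservation of energy gives ΣQ = 0:
warm ice to 0 °C: 43.99·2.09·(0 − (-24.45)) = 2247.9
  melt ice: 43.99·334 = 14693
  warm the meltwater: 183.88 T
  milk: 4417.3(T − 37.33)
4601.2 T = 164899 − 16941 = 147958
T ≈ 32.16 °C (positive, so assuming full melt was valid).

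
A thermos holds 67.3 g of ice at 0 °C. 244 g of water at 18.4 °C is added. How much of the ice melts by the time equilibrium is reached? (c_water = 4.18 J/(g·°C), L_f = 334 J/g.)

Cooling the water to 0 °C releases 244×4.18×18.4 = 18767 J.
Melting all 67.3 g of ice would need 67.3×334 = 22478 J.
That's not enough to melt it all — equilibrium is at 0 °C with ice remaining.
Mass melted = 18767/334 ≈ 56.19 g.

m_melted ≈ 56.2 g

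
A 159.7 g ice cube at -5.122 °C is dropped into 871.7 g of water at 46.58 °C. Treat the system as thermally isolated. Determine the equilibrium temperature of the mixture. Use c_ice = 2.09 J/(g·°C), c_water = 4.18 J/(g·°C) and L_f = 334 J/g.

Let T be the final temperature. ΣQ_i = 0:
ice -5.122→0 °C: 159.7·2.09·5.122 = 1709.6
  fusion: m_ice L_f = 159.7·334 = 53340
  meltwater 0→T: 159.7·4.18·T = 667.55 T
  water: 3643.7(T − 46.58)
4311.3 T = 169724 − 55049 = 114674
T ≈ 26.60 °C. Since T > 0 °C, the all-ice-melts assumption holds.

T_f ≈ 26.6 °C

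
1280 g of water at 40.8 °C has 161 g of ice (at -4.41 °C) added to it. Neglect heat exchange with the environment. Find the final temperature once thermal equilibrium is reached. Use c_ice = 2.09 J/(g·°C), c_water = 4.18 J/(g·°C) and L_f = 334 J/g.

T_f ≈ 27.1 °C

Heat gained plus heat lost sum to zero:
ice -4.41→0 °C: 161·2.09·4.41 = 1483.9; fusion: m_ice L_f = 161·334 = 53774; warm the meltwater: 672.98 T; water: 5350.4(T − 40.8)
6023.4 T = 218296 − 55258 = 163038
T ≈ 27.07 °C. Since T > 0 °C, the all-ice-melts assumption holds.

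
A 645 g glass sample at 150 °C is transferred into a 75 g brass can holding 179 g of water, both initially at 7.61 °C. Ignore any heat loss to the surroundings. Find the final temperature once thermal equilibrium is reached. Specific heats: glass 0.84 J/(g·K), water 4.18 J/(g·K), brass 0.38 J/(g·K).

T_f ≈ 66.1 °C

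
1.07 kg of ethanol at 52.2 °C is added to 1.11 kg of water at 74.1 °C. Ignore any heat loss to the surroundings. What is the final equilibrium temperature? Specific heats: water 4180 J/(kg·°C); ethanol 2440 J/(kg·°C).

T_f ≈ 66.2 °C

T_f = Σ m_i c_i T_i / Σ m_i c_i:
T_f = (4639.8×74.1 + 2610.8×52.2) / (4639.8 + 2610.8)
    = 480093 / 7250.6 ≈ 66.21 °C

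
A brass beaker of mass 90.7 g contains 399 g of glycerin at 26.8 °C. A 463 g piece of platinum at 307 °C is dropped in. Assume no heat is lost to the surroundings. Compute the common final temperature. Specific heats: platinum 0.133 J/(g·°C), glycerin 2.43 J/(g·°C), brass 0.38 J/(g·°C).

With ΣQ=0 the equilibrium temperature is the m·c-weighted mean:
T_f = (61.58·307 + 969.57·26.8 + 34.47·26.8) / (61.58 + 969.57 + 34.47)
    = 45813 / 1065.6 ≈ 42.99 °C

T_f ≈ 43.0 °C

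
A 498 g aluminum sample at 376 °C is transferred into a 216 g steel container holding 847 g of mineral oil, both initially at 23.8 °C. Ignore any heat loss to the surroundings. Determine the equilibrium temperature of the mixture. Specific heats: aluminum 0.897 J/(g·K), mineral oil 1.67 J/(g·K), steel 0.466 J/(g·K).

T_f ≈ 104.0 °C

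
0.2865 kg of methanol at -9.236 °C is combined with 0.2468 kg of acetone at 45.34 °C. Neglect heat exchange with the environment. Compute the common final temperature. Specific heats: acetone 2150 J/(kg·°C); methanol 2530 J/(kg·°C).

Setting the total heat transfer to zero:
0.2468*2150*(T − 45.34) + 0.2865*2530*(T − (-9.236)) = 0
530.62(T − 45.34) + 724.84(T − (-9.236)) = 0
1255.5 T = 17364
T = 17364/1255.5 ≈ 13.83 °C

T_f ≈ 13.8 °C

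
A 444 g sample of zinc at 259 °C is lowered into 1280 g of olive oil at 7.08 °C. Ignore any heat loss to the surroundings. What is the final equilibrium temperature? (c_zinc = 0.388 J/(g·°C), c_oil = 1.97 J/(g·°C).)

Conservation of energy gives ΣQ = 0:
444*0.388*(T − 259) + 1280*1.97*(T − 7.08) = 0
2693.9 T = 62471
T ≈ 23.19 °C

T_f ≈ 23.2 °C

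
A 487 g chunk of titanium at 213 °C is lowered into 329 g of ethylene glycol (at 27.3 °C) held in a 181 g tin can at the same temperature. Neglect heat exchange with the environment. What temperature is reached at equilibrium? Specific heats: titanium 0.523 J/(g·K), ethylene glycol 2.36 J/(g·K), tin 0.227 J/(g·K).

T_f ≈ 71.4 °C

T_f is the heat-capacity-weighted average of the initial temperatures:
T_f = (254.7·213 + 776.44·27.3 + 41.09·27.3) / (254.7 + 776.44 + 41.09)
    = 76570 / 1072.2 ≈ 71.41 °C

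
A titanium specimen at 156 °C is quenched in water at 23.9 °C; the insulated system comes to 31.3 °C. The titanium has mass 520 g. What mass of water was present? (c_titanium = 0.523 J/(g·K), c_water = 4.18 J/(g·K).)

m ≈ 1100 g

|Q_titanium| = |Q_water|:
520·0.523·(156 − 31.3) = m·4.18·(31.3 − 23.9)
30.93 m = 33913  ⇒  m ≈ 1096 g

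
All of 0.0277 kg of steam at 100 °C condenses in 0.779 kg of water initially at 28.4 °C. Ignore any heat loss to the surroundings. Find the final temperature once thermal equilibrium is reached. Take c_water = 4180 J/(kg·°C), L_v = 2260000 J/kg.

Setting the total heat transfer to zero:
steam→water at 100 °C releases m L_v = 0.0277×2260000 = 62602; condensate cools 100→T: 0.0277×4180×(T − 100) = 115.79(T − 100); original water: 3256.2(T − 28.4)
3372 T = 62602 + 11579 + 92477 = 166657
T ≈ 49.42 °C — below 100 °C, confirming all the steam condensed.

T_f ≈ 49.4 °C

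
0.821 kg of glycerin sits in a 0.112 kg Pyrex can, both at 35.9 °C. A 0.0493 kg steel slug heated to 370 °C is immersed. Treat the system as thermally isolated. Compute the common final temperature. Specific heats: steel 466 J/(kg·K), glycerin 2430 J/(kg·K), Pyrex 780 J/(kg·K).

T_f ≈ 39.5 °C

With ΣQ=0 the equilibrium temperature is the m·c-weighted mean:
T_f = (22.97×370 + 1995×35.9 + 87.36×35.9) / (22.97 + 1995 + 87.36)
    = 83258 / 2105.4 ≈ 39.55 °C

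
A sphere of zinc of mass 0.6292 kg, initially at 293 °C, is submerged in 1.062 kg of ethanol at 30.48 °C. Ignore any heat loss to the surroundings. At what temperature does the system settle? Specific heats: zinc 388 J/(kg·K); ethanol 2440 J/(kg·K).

T_f ≈ 53.1 °C

Let T be the final temperature. ΣQ_i = 0:
0.6292*388*(T − 293) + 1.062*2440*(T − 30.48) = 0
244.13(T − 293) + 2591.3(T − 30.48) = 0
(244.13 + 2591.3) T = 244.13*293 + 2591.3*30.48
T = 150512 / 2835.4 = 53.1 °C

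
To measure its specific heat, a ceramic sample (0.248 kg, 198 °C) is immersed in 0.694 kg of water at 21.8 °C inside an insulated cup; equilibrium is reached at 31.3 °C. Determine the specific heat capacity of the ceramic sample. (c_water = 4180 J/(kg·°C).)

c ≈ 667 J/(kg·°C)

m_s c (T_s − T_f) = m_water c_water (T_f − T_0):
0.248×c×(198 − 31.3) = 0.694×4180×(31.3 − 21.8)
41.34 c = 27559  ⇒  c ≈ 666.6 J/(kg·°C)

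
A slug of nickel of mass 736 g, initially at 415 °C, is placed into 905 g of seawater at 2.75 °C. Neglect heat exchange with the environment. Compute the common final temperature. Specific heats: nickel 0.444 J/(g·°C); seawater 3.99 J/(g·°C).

T_f ≈ 37.0 °C

Set heat shed by the hot body equal to heat absorbed by the cold body:
736·0.444·(415 − T) = 905·3.99·(T − 2.75)
326.78(415 − T) = 3611(T − 2.75)
3937.7 T = 145545  ⇒  T ≈ 36.96 °C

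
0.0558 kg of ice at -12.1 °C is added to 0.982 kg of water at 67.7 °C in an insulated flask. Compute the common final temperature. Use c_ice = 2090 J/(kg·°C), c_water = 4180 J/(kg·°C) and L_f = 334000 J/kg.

T_f ≈ 59.4 °C

Sum of m c ΔT and latent-heat terms is zero:
warm ice to 0 °C: 0.0558·2090·(0 − (-12.1)) = 1411.1; melt ice: 0.0558·334000 = 18637; meltwater 0→T: 0.0558·4180·T = 233.24 T; water cools: 0.982·4180·(T − 67.7) = 4104.8(T − 67.7)
4338 T = 277892 − 20048 = 257844
T ≈ 59.44 °C — above 0 °C, consistent with complete melting.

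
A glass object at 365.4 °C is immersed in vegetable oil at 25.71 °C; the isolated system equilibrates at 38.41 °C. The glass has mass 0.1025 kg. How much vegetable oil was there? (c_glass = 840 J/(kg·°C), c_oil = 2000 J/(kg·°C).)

|Q_glass| = |Q_oil|:
0.1025·840·(365.4 − 38.41) = m·2000·(38.41 − 25.71)
25400 m = 28154  ⇒  m ≈ 1.108 kg

m ≈ 1.11 kg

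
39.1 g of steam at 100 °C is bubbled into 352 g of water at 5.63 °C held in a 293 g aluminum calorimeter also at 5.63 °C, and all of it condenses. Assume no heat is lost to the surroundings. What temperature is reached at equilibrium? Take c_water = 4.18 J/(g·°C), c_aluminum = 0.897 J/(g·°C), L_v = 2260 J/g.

T_f ≈ 60.3 °C

Taking heat into each body as positive, Σ m c ΔT = 0:
steam→water at 100 °C releases m L_v = 39.1·2260 = 88366
  condensate cools 100→T: 39.1·4.18·(T − 100) = 163.44(T − 100)
  original water: 1471.4(T − 5.63)
  cup: 262.82(T − 5.63)
1897.6 T = 88366 + 16344 + 9763.4 = 114473
T ≈ 60.32 °C — below 100 °C, confirming all the steam condensed.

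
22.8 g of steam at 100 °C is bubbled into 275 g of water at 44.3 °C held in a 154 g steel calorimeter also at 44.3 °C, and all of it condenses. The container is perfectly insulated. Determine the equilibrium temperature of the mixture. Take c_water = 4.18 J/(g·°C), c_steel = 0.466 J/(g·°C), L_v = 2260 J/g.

T_f ≈ 87.5 °C

Heat gained plus heat lost sum to zero:
steam→water at 100 °C releases m L_v = 22.8×2260 = 51528; condensate cools 100→T: 22.8×4.18×(T − 100) = 95.3(T − 100); original water: 1149.5(T − 44.3); cup: 71.76(T − 44.3)
1316.6 T = 51528 + 9530.4 + 54102 = 115160
T ≈ 87.47 °C — below 100 °C, confirming all the steam condensed.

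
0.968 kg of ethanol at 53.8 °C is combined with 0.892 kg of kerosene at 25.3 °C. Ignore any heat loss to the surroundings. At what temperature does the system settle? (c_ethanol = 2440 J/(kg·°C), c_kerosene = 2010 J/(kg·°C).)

T_f ≈ 41.5 °C

Energy conservation, ΣQ = 0:
0.968·2440·(T − 53.8) + 0.892·2010·(T − 25.3) = 0
2361.9(T − 53.8) + 1792.9(T − 25.3) = 0
(2361.9 + 1792.9) T = 2361.9·53.8 + 1792.9·25.3
T = 172432/4154.8 ≈ 41.50 °C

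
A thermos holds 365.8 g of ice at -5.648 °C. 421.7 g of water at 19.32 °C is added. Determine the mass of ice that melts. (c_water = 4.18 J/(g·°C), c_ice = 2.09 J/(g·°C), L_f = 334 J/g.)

m_melted ≈ 89 g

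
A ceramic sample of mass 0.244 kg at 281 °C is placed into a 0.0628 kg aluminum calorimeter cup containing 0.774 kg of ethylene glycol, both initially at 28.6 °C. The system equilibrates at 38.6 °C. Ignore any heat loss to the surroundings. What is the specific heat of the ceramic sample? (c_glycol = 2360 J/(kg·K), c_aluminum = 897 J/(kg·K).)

Heat gained plus heat lost sum to zero:
0.244·c·(38.6 − 281) + 0.774·2360·(38.6 − 28.6) + 0.0628·897·(38.6 − 28.6) = 0
-59.15 c = -18830
c = -18830/-59.15 ≈ 318.4 J/(kg·K)

c ≈ 318 J/(kg·K)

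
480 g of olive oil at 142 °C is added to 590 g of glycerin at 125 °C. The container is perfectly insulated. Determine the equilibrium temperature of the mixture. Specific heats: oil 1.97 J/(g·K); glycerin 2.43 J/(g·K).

T_f ≈ 131.8 °C

Energy conservation, ΣQ = 0:
480*1.97*(T − 142) + 590*2.43*(T − 125) = 0
(945.6 + 1433.7) T = 945.6*142 + 1433.7*125
T ≈ 131.76 °C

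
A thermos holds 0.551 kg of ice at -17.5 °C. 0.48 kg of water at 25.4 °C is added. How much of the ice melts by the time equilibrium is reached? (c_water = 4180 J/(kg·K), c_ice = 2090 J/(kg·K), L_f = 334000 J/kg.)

m_melted ≈ 0.0922 kg

Heat available from the water dropping to 0 °C: 0.48×4180×25.4 = 50963 J.
Warming the ice to 0 °C takes 0.551×2090×17.5 = 20153 J, leaving 30810 J for melting.
To melt every bit of ice: 0.551×334000 = 184034 J.
Since 30810 < 184034 J, not all the ice melts; equilibrium is at 0 °C.
m_melt = 30810 / L_f = 0.09224 kg.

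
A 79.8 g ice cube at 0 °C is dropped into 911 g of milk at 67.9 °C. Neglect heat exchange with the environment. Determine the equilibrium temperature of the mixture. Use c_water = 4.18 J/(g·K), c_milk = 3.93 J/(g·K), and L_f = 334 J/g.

Let T be the final temperature. ΣQ_i = 0:
fusion: m_ice L_f = 79.8·334 = 26653
  meltwater 0→T: 79.8·4.18·T = 333.56 T
  milk cools: 911·3.93·(T − 67.9) = 3580.2(T − 67.9)
3913.8 T = 243098 − 26653 = 216444
T ≈ 55.30 °C — above 0 °C, consistent with complete melting.

T_f ≈ 55.3 °C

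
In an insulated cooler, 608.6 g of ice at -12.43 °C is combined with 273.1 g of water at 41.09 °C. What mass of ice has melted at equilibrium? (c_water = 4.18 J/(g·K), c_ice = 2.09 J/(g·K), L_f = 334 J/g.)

m_melted ≈ 93.1 g

Heat available from the water dropping to 0 °C: 273.1·4.18·41.09 = 46907 J.
Of that, 608.6·2.09·12.43 = 15811 J goes to bring the ice to 0 °C, leaving 31096 J.
Fully melting the ice requires m_ice L_f = 608.6·334 = 203272 J.
31096 J < 203272 J, so only part of the ice melts and the system sits at 0 °C.
m_melt = 31096 / L_f = 93.1 g.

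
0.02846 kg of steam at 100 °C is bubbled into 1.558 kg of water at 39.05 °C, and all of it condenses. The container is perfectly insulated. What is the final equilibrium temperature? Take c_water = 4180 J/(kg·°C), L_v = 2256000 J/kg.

Energy conservation, ΣQ = 0:
latent heat released on condensation: 0.02846·2256000 = 64206
  condensed water 100 °C→T: 118.96(T − 100)
  original water: 6512.4(T − 39.05)
6631.4 T = 64206 + 11896 + 254311 = 330413
T ≈ 49.83 °C, under the boiling point, so the assumption holds.

T_f ≈ 49.8 °C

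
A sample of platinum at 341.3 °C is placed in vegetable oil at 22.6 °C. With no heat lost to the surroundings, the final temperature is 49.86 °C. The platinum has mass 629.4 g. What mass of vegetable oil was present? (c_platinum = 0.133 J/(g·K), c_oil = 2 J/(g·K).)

m ≈ 447 g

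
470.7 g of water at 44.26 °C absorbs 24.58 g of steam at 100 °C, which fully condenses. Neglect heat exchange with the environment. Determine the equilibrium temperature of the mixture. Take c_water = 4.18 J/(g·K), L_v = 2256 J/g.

T_f ≈ 73.8 °C

Let T be the final temperature. ΣQ_i = 0:
steam→water at 100 °C releases m L_v = 24.58×2256 = 55452
  condensed water 100 °C→T: 102.74(T − 100)
  water warms: 470.7×4.18×(T − 44.26) = 1967.5(T − 44.26)
2070.3 T = 55452 + 10274 + 87083 = 152810
T ≈ 73.81 °C (< 100 °C, so full condensation is consistent).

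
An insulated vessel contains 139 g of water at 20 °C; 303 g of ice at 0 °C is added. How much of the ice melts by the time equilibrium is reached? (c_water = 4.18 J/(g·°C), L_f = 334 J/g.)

Water can give up m c ΔT = 139·4.18·20 = 11620 J before reaching 0 °C.
Fully melting the ice requires m_ice L_f = 303·334 = 101202 J.
11620 J < 101202 J, so only part of the ice melts and the system sits at 0 °C.
Mass melted = 11620/334 ≈ 34.79 g.

m_melted ≈ 34.8 g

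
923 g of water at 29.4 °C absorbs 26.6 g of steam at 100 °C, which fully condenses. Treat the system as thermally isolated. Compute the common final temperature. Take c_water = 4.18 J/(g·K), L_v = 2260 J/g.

Net heat exchanged in the isolated system is zero:
condense steam: −26.6·2260 = −60116
  condensate cools 100→T: 26.6·4.18·(T − 100) = 111.19(T − 100)
  water warms: 923·4.18·(T − 29.4) = 3858.1(T − 29.4)
3969.3 T = 60116 + 11119 + 113429 = 184664
T ≈ 46.52 °C (< 100 °C, so full condensation is consistent).

T_f ≈ 46.5 °C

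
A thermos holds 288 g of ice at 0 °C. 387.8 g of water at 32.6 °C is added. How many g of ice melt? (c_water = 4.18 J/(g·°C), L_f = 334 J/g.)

m_melted ≈ 158 g

Water can give up m c ΔT = 387.8·4.18·32.6 = 52845 J before reaching 0 °C.
Melting all 288 g of ice would need 288·334 = 96192 J.
52845 J < 96192 J, so only part of the ice melts and the system sits at 0 °C.
m_melt = 52845 / L_f = 158.2 g.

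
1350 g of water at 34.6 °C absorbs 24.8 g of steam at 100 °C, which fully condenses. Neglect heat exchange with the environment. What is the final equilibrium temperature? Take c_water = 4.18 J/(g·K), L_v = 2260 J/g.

T_f ≈ 45.5 °C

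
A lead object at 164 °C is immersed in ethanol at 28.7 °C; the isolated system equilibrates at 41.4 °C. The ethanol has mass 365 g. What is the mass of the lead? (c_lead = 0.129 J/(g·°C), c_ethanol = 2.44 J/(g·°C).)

m ≈ 715 g

Energy conservation, ΣQ = 0:
m·0.129·(41.4 − 164) + 365·2.44·(41.4 − 28.7) = 0
-15.82 m = -11311
m = -11311/-15.82 ≈ 715.2 g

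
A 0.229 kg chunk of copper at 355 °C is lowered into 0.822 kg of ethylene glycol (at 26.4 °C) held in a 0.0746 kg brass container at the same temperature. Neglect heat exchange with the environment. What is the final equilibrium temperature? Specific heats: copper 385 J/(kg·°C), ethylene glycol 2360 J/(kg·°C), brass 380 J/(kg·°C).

T_f ≈ 40.5 °C

Net heat exchanged in the isolated system is zero:
0.229*385*(T − 355) + 0.822*2360*(T − 26.4) + 0.0746*380*(T − 26.4) = 0
(88.17 + 1939.9 + 28.35) T = 88.17*355 + 1939.9*26.4 + 28.35*26.4
T ≈ 40.49 °C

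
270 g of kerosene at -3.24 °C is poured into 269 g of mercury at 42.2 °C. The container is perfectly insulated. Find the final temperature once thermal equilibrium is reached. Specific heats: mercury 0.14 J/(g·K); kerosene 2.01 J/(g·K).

T_f ≈ -0.3 °C

Conservation of energy gives ΣQ = 0:
269×0.14×(T − 42.2) + 270×2.01×(T − (-3.24)) = 0
580.36 T = -169.1
T ≈ -0.29 °C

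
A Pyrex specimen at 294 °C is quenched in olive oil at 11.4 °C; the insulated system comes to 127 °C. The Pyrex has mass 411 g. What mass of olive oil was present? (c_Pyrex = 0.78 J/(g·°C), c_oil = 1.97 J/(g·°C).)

Heat lost by the Pyrex = heat gained by the oil:
411·0.78·(294 − 127) = m·1.97·(127 − 11.4)
227.73 m = 53537  ⇒  m ≈ 235.1 g

m ≈ 235 g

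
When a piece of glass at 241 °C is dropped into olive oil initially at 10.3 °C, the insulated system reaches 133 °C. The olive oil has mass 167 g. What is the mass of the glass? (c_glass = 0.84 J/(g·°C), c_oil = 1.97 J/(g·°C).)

Setting the total heat transfer to zero:
m·0.84·(133 − 241) + 167·1.97·(133 − 10.3) = 0
-90.72 m = -40367
m = -40367/-90.72 ≈ 445 g

m ≈ 445 g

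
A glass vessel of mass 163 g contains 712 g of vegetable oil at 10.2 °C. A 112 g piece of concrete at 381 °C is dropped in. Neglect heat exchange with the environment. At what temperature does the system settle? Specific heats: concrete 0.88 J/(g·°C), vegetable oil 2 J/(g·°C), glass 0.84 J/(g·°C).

T_f ≈ 32.2 °C

Net heat exchanged in the isolated system is zero:
112·0.88·(T − 381) + 712·2·(T − 10.2) + 163·0.84·(T − 10.2) = 0
1659.5 T = 53473
T ≈ 32.22 °C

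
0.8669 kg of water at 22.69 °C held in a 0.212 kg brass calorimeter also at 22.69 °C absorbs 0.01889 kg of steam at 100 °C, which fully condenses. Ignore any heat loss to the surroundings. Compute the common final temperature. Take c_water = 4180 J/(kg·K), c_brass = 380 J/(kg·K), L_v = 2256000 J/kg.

T_f ≈ 35.6 °C

Sum of m c ΔT and latent-heat terms is zero:
steam→water at 100 °C releases m L_v = 0.01889×2256000 = 42616
  condensed water 100 °C→T: 78.96(T − 100)
  original water: 3623.6(T − 22.69)
  cup: 80.56(T − 22.69)
3783.2 T = 42616 + 7896 + 84048 = 134560
T ≈ 35.57 °C, under the boiling point, so the assumption holds.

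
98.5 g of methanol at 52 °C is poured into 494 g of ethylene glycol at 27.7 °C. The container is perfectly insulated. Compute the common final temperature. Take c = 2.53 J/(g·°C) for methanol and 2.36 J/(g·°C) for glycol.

T_f ≈ 32.0 °C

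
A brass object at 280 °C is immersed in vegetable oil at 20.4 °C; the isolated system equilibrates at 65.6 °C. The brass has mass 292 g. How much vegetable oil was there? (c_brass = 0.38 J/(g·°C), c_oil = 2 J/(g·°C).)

m ≈ 263 g

|Q_brass| = |Q_oil|:
292·0.38·(280 − 65.6) = m·2·(65.6 − 20.4)
90.4 m = 23790  ⇒  m ≈ 263.2 g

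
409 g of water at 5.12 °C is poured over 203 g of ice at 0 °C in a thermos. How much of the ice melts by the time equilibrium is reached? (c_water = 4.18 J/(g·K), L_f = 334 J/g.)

m_melted ≈ 26.2 g

Heat available from the water dropping to 0 °C: 409·4.18·5.12 = 8753.3 J.
To melt every bit of ice: 203·334 = 67802 J.
8753.3 J < 67802 J, so only part of the ice melts and the system sits at 0 °C.
m_melt = 8753.3 / L_f = 26.21 g.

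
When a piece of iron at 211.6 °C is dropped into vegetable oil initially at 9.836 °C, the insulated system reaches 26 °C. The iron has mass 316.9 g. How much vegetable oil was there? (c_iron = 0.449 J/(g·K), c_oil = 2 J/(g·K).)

Heat lost by the iron = heat gained by the oil:
316.9×0.449×(211.6 − 26) = m×2×(26 − 9.836)
32.33 m = 26409  ⇒  m ≈ 816.9 g

m ≈ 817 g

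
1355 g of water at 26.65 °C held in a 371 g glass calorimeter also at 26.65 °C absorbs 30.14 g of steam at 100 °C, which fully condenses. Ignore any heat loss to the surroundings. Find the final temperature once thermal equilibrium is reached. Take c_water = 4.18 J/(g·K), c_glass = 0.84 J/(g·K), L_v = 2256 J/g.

Let T be the final temperature. ΣQ_i = 0:
latent heat released on condensation: 30.14×2256 = 67996; condensate cools 100→T: 30.14×4.18×(T − 100) = 125.99(T − 100); original water: 5663.9(T − 26.65); cup: 311.64(T − 26.65)
6101.5 T = 67996 + 12599 + 159248 = 239843
T ≈ 39.31 °C, under the boiling point, so the assumption holds.

T_f ≈ 39.3 °C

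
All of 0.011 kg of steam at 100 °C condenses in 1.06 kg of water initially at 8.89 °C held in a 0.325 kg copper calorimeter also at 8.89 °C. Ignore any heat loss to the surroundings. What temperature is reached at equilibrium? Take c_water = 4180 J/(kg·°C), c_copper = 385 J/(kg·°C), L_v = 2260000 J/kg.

T_f ≈ 15.2 °C

Energy conservation, ΣQ = 0:
steam→water at 100 °C releases m L_v = 0.011·2260000 = 24860
  condensed water 100 °C→T: 45.98(T − 100)
  water warms: 1.06·4180·(T − 8.89) = 4430.8(T − 8.89)
  copper cup: 0.325·385·(T − 8.89) = 125.12(T − 8.89)
4601.9 T = 24860 + 4598 + 40502 = 69960
T ≈ 15.20 °C — below 100 °C, confirming all the steam condensed.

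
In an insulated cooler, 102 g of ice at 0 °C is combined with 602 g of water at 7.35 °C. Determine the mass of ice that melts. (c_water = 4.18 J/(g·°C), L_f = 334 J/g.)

Heat available from the water dropping to 0 °C: 602×4.18×7.35 = 18495 J.
Fully melting the ice requires m_ice L_f = 102×334 = 34068 J.
18495 J < 34068 J, so only part of the ice melts and the system sits at 0 °C.
m_melt = 18495 / L_f = 55.37 g.

m_melted ≈ 55.4 g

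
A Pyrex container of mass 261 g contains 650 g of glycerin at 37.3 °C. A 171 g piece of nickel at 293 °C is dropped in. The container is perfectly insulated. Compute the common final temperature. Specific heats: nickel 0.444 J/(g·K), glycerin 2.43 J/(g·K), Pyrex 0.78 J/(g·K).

T_f ≈ 47.7 °C

T_f = Σ m_i c_i T_i / Σ m_i c_i:
T_f = (75.92*293 + 1579.5*37.3 + 203.58*37.3) / (75.92 + 1579.5 + 203.58)
    = 88755 / 1859 ≈ 47.74 °C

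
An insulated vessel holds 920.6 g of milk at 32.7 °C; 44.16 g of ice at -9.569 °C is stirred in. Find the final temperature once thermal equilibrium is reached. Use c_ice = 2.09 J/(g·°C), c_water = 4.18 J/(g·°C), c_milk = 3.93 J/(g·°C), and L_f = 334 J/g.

T_f ≈ 27.0 °C

Energy conservation, ΣQ = 0:
ice -9.569→0 °C: 44.16×2.09×9.569 = 883.17; latent heat to melt: 44.16×334 = 14749; warm the meltwater: 184.59 T; milk: 3618(T − 32.7)
3802.5 T = 118307 − 15633 = 102675
T ≈ 27.00 °C. Since T > 0 °C, the all-ice-melts assumption holds.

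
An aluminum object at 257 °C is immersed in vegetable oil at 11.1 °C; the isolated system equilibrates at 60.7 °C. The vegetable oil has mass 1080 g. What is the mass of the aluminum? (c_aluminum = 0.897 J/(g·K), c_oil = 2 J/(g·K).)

m ≈ 608 g

Taking heat into each body as positive, Σ m c ΔT = 0:
m·0.897·(60.7 − 257) + 1080·2·(60.7 − 11.1) = 0
-176.08 m = -107136
m = -107136/-176.08 ≈ 608.4 g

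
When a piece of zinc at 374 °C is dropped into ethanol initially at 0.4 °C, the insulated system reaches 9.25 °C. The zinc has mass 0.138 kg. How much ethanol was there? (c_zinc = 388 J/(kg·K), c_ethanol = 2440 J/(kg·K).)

|Q_zinc| = |Q_ethanol|:
0.138×388×(374 − 9.25) = m×2440×(9.25 − 0.4)
21594 m = 19530  ⇒  m ≈ 0.9044 kg

m ≈ 0.904 kg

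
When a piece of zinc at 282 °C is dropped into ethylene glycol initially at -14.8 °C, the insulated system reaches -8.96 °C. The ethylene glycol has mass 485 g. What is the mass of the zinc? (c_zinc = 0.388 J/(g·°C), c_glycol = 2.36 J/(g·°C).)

Setting the total heat transfer to zero:
m·0.388·(-8.96 − 282) + 485·2.36·(-8.96 − (-14.8)) = 0
-112.89 m = -6684.5
m = -6684.5/-112.89 ≈ 59.21 g

m ≈ 59.2 g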